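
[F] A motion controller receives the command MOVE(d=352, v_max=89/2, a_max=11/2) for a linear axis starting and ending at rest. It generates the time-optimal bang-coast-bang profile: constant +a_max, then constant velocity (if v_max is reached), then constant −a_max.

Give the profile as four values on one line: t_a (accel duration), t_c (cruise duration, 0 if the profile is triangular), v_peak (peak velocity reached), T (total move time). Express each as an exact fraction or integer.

vₘ²/aₘ = (89/2)²/(11/2) = 7921/22
352 < 7921/22 → triangular
v_peak = √(352·11/2) = √1936 = 44
t_a = 44/(11/2) = 8; t_c = 0
T = 2·8 = 16

t_a=8 t_c=0 v_peak=44 T=16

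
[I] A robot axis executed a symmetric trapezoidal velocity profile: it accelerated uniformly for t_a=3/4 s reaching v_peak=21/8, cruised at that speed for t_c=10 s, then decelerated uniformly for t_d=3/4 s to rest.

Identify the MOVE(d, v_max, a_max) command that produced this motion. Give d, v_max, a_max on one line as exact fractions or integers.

a_max = (21/8)/(3/4) = 7/2
d_a = ½·21/8·3/4 = 63/64; d_c = 21/8·10 = 105/4
d = 2·63/64 + 105/4 = 903/32
t_c = 10 > 0 so v_max = 21/8

d=903/32 v_max=21/8 a_max=7/2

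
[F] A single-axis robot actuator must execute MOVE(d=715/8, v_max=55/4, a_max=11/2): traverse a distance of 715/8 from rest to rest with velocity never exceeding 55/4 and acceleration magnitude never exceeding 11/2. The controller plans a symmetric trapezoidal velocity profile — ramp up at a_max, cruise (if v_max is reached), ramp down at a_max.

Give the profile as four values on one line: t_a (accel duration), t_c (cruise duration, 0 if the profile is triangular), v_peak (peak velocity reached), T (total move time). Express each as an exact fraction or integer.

vₘ²/aₘ = (55/4)²/(11/2) = 275/8
715/8 ≥ 275/8 so v_max reached
t_a = (55/4)/(11/2) = 5/2; v_peak = 55/4
d_cruise = 715/8 − 275/8 = 55; t_c = 55/(55/4) = 4
T = 2·5/2 + 4 = 9

t_a=5/2 t_c=4 v_peak=55/4 T=9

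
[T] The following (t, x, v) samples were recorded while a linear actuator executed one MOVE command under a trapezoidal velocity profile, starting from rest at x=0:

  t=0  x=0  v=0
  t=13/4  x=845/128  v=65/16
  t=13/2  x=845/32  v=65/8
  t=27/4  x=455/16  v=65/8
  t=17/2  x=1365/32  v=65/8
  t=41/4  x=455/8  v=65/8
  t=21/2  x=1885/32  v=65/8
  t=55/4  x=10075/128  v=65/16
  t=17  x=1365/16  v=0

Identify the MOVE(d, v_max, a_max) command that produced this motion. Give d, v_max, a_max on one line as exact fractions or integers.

final state: t=17, x=1365/16, v=0 → d = 1365/16
a_max = (65/16−0)/(13/4−0) = 5/4
max v = 65/8 over t∈[13/2,21/2] → v_max = 65/8
check: 65/8·(13/2+4) = 1365/16 ✓

d=1365/16 v_max=65/8 a_max=5/4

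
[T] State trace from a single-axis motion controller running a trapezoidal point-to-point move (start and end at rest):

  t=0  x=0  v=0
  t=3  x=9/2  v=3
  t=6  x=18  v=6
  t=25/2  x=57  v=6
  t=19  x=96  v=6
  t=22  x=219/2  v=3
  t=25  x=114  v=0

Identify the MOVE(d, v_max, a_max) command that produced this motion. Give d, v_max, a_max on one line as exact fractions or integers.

final state: t=25, x=114, v=0 → d = 114
a_max = (3−0)/(3−0) = 1
max v = 6 over t∈[6,19] → v_max = 6
check: 6·(6+13) = 114 ✓

d=114 v_max=6 a_max=1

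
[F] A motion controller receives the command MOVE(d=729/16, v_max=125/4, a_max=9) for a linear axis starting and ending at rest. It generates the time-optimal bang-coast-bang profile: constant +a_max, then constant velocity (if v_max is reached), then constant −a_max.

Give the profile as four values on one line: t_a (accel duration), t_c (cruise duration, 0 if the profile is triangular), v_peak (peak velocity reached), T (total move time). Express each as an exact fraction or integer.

t_a=9/4 t_c=0 v_peak=81/4 T=9/2

(v_max)²/a_max = (125/4)²/9 = 15625/144
729/16 < 15625/144 → triangular
v_peak = √(729/16·9) = √(6561/16) = 81/4
t_a = (81/4)/9 = 9/4; t_c = 0
T = 2·9/4 = 9/2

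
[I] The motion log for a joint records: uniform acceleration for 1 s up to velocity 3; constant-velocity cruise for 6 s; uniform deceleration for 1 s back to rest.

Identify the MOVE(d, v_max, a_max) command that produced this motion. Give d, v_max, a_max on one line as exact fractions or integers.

a_max = 3/1 = 3
d_a = ½·3·1 = 3/2; d_c = 3·6 = 18
d = 2·3/2 + 18 = 21
t_c = 6 > 0 → v_max = v_peak = 3

d=21 v_max=3 a_max=3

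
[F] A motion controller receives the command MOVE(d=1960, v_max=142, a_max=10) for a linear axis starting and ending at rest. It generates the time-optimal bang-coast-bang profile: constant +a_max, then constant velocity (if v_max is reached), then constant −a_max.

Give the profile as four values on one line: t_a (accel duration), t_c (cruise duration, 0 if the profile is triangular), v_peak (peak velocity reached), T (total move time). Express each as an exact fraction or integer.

t_a=14 t_c=0 v_peak=140 T=28

(v_max)²/a_max = 142²/10 = 10082/5
1960 < 10082/5 → triangular
v_peak = √(1960·10) = √19600 = 140
t_a = 140/10 = 14; t_c = 0
T = 2·14 = 28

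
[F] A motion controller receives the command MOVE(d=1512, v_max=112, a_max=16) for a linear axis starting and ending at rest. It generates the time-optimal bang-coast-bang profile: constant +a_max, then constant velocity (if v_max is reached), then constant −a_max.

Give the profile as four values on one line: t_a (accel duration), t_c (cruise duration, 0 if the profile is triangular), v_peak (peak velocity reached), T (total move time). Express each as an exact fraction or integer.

(v_max)²/a_max = 112²/16 = 784
1512 ≥ 784 so v_max reached
t_a = 112/16 = 7; v_peak = 112
d_cruise = 1512 − 784 = 728; t_c = 728/112 = 13/2
T = 2·7 + 13/2 = 41/2

t_a=7 t_c=13/2 v_peak=112 T=41/2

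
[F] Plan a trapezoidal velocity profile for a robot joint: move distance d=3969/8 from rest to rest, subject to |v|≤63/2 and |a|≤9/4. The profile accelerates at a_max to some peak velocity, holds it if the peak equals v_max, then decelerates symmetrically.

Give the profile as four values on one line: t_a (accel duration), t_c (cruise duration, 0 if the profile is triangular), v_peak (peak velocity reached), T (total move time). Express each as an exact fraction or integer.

t_a=14 t_c=7/4 v_peak=63/2 T=119/4

vₘ²/aₘ = (63/2)²/(9/4) = 441
3969/8 ≥ 441 so v_max reached
t_a = (63/2)/(9/4) = 14; v_peak = 63/2
d_cruise = 3969/8 − 441 = 441/8; t_c = (441/8)/(63/2) = 7/4
T = 2·14 + 7/4 = 119/4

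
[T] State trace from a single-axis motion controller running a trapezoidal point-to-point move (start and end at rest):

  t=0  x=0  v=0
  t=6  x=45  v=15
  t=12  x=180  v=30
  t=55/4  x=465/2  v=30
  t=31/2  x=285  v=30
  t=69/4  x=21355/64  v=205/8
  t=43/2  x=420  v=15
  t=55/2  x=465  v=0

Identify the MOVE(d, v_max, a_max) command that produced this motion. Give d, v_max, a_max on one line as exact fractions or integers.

d=465 v_max=30 a_max=5/2

final state: t=55/2, x=465, v=0 → d = 465
a_max = (15−0)/(6−0) = 5/2
max v = 30 over t∈[12,31/2] → v_max = 30
check: 30·(12+7/2) = 465 ✓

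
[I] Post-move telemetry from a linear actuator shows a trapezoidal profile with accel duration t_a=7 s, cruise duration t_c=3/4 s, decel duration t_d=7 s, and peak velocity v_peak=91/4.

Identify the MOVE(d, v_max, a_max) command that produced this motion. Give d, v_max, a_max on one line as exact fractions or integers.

d=2821/16 v_max=91/4 a_max=13/4

a_max = (91/4)/7 = 13/4
d_a = ½·91/4·7 = 637/8; d_c = 91/4·3/4 = 273/16
d = 2·637/8 + 273/16 = 2821/16
t_c = 3/4 > 0 → v_max = v_peak = 91/4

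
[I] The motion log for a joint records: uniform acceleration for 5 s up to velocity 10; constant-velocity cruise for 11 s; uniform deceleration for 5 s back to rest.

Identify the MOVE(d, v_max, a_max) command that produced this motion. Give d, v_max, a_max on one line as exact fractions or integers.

d=160 v_max=10 a_max=2

a_max = 10/5 = 2
d_a = ½·10·5 = 25; d_c = 10·11 = 110
d = 2·25 + 110 = 160
t_c = 11 > 0 so v_max = 10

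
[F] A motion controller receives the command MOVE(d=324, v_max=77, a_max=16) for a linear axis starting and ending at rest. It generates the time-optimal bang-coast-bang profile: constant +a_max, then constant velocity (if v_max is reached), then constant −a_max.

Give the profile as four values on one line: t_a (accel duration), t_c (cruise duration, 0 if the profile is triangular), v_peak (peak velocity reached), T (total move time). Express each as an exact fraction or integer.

t_a=9/2 t_c=0 v_peak=72 T=9

(v_max)²/a_max = 77²/16 = 5929/16
324 < 5929/16 → triangular
v_peak = √(324·16) = √5184 = 72
t_a = 72/16 = 9/2; t_c = 0
T = 2·9/2 = 9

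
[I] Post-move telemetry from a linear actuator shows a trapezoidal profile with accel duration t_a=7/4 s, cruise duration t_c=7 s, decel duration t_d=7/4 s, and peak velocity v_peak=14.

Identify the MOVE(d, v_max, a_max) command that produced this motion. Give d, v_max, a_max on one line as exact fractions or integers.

a_max = 14/(7/4) = 8
d_a = ½·14·7/4 = 49/4; d_c = 14·7 = 98
d = 2·49/4 + 98 = 245/2
t_c = 7 > 0 so v_max = 14

d=245/2 v_max=14 a_max=8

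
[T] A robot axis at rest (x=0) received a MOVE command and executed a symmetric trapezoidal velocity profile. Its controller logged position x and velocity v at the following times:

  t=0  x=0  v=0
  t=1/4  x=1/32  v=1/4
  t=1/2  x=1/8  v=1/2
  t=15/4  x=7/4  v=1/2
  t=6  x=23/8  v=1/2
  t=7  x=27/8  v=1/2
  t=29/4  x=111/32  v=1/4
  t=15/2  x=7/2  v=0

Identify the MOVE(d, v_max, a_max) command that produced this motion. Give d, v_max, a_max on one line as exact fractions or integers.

d=7/2 v_max=1/2 a_max=1

final state: t=15/2, x=7/2, v=0 → d = 7/2
a_max = (1/4−0)/(1/4−0) = 1
max v = 1/2 over t∈[1/2,7] → v_max = 1/2
check: 1/2·(1/2+13/2) = 7/2 ✓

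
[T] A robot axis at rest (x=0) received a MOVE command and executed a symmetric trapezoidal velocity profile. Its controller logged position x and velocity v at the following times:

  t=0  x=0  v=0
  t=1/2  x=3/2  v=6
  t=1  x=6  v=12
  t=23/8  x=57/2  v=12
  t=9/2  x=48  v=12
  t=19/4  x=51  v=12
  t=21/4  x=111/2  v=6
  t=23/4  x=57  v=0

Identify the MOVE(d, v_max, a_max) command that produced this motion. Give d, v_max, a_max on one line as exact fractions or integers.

final state: t=23/4, x=57, v=0 → d = 57
a_max = (6−0)/(1/2−0) = 12
max v = 12 over t∈[1,19/4] → v_max = 12
check: 12·(1+15/4) = 57 ✓

d=57 v_max=12 a_max=12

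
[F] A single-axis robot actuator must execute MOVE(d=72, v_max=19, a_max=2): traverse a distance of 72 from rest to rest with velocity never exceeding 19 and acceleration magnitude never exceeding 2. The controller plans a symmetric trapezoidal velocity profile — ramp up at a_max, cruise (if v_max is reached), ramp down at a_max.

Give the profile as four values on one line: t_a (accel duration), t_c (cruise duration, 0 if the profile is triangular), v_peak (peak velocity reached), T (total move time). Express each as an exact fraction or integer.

vₘ²/aₘ = 19²/2 = 361/2
72 < 361/2 ⇒ no cruise
v_peak = √(72·2) = √144 = 12
t_a = 12/2 = 6; t_c = 0
T = 2·6 = 12

t_a=6 t_c=0 v_peak=12 T=12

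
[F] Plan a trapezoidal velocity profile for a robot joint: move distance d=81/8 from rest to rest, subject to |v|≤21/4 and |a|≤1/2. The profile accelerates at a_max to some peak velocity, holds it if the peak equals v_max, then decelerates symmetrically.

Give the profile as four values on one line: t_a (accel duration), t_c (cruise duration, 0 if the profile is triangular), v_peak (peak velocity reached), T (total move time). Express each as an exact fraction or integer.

t_a=9/2 t_c=0 v_peak=9/4 T=9

v_max²/a_max = (21/4)²/(1/2) = 441/8
81/8 < 441/8 → triangular
v_peak = √(81/8·1/2) = √(81/16) = 9/4
t_a = (9/4)/(1/2) = 9/2; t_c = 0
T = 2·9/2 = 9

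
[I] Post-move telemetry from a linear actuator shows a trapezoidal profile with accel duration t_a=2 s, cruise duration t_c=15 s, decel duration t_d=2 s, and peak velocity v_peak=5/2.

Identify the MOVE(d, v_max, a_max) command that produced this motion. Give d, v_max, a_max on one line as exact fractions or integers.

d=85/2 v_max=5/2 a_max=5/4

a_max = (5/2)/2 = 5/4
d_a = ½·5/2·2 = 5/2; d_c = 5/2·15 = 75/2
d = 2·5/2 + 75/2 = 85/2
t_c = 15 > 0 ⇒ limit active, v_max = 5/2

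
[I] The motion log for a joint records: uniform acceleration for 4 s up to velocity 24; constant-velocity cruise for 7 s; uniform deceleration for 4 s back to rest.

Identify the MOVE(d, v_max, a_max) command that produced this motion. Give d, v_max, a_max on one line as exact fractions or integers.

d=264 v_max=24 a_max=6

a_max = 24/4 = 6
d_a = ½·24·4 = 48; d_c = 24·7 = 168
d = 2·48 + 168 = 264
t_c = 7 > 0 → v_max = v_peak = 24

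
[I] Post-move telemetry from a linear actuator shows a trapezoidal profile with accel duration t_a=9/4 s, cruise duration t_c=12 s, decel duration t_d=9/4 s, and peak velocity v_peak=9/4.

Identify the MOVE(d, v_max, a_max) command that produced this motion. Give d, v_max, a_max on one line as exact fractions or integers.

a_max = (9/4)/(9/4) = 1
d_a = ½·9/4·9/4 = 81/32; d_c = 9/4·12 = 27
d = 2·81/32 + 27 = 513/16
t_c = 12 > 0 so v_max = 9/4

d=513/16 v_max=9/4 a_max=1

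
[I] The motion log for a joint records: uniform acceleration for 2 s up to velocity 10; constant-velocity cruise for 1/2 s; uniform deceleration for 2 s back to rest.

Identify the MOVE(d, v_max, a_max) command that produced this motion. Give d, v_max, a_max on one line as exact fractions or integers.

a_max = 10/2 = 5
d_a = ½·10·2 = 10; d_c = 10·1/2 = 5
d = 2·10 + 5 = 25
t_c = 1/2 > 0 → v_max = v_peak = 10

d=25 v_max=10 a_max=5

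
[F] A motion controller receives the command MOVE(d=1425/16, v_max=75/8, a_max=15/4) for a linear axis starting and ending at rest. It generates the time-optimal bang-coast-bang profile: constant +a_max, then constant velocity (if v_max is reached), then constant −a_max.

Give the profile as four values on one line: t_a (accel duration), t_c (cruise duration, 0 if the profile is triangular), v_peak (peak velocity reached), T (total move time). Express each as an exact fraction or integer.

t_a=5/2 t_c=7 v_peak=75/8 T=12

v_max²/a_max = (75/8)²/(15/4) = 375/16
1425/16 ≥ 375/16 so v_max reached
t_a = (75/8)/(15/4) = 5/2; v_peak = 75/8
d_cruise = 1425/16 − 375/16 = 525/8; t_c = (525/8)/(75/8) = 7
T = 2·5/2 + 7 = 12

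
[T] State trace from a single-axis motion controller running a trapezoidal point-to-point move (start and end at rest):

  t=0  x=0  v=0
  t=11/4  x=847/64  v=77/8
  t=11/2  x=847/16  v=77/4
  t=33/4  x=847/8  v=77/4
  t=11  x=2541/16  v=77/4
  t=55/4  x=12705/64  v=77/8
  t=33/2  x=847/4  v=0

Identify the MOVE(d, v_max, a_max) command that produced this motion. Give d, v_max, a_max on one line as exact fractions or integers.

d=847/4 v_max=77/4 a_max=7/2

final state: t=33/2, x=847/4, v=0 → d = 847/4
a_max = (77/8−0)/(11/4−0) = 7/2
max v = 77/4 over t∈[11/2,11] → v_max = 77/4
check: 77/4·(11/2+11/2) = 847/4 ✓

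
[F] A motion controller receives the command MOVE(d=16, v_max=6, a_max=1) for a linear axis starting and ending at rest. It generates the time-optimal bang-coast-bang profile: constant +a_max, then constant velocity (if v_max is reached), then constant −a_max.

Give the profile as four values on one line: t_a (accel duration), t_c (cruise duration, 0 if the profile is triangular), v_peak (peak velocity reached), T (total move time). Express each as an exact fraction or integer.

t_a=4 t_c=0 v_peak=4 T=8

(v_max)²/a_max = 6²/1 = 36
16 < 36 ⇒ no cruise
v_peak = √(16·1) = √16 = 4
t_a = 4/1 = 4; t_c = 0
T = 2·4 = 8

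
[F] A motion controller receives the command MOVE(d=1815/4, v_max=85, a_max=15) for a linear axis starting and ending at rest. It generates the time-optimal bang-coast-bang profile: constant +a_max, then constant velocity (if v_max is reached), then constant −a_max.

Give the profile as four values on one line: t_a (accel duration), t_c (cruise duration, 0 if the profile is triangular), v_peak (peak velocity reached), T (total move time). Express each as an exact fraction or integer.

t_a=11/2 t_c=0 v_peak=165/2 T=11

v_max²/a_max = 85²/15 = 1445/3
1815/4 < 1445/3 → triangular
v_peak = √(1815/4·15) = √(27225/4) = 165/2
t_a = (165/2)/15 = 11/2; t_c = 0
T = 2·11/2 = 11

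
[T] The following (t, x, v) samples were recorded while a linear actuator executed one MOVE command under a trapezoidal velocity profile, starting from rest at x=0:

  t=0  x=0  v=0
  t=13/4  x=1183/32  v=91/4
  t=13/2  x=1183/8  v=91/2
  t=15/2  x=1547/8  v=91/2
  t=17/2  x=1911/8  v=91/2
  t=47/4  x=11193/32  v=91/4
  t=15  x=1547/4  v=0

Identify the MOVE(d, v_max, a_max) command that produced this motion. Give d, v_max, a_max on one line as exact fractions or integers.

d=1547/4 v_max=91/2 a_max=7

final state: t=15, x=1547/4, v=0 → d = 1547/4
a_max = (91/4−0)/(13/4−0) = 7
max v = 91/2 over t∈[13/2,17/2] → v_max = 91/2
check: 91/2·(13/2+2) = 1547/4 ✓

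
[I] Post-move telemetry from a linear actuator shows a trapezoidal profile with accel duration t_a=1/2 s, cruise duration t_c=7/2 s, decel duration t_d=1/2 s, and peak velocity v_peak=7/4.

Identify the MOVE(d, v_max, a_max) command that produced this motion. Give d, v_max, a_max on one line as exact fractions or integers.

a_max = (7/4)/(1/2) = 7/2
d_a = ½·7/4·1/2 = 7/16; d_c = 7/4·7/2 = 49/8
d = 2·7/16 + 49/8 = 7
t_c = 7/2 > 0 → v_max = v_peak = 7/4

d=7 v_max=7/4 a_max=7/2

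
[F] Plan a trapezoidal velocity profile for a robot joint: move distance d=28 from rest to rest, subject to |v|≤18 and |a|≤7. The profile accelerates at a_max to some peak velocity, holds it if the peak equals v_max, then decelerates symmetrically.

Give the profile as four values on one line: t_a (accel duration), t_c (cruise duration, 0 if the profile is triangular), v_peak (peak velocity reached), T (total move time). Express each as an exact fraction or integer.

t_a=2 t_c=0 v_peak=14 T=4

(v_max)²/a_max = 18²/7 = 324/7
28 < 324/7 so t_c = 0
v_peak = √(28·7) = √196 = 14
t_a = 14/7 = 2; t_c = 0
T = 2·2 = 4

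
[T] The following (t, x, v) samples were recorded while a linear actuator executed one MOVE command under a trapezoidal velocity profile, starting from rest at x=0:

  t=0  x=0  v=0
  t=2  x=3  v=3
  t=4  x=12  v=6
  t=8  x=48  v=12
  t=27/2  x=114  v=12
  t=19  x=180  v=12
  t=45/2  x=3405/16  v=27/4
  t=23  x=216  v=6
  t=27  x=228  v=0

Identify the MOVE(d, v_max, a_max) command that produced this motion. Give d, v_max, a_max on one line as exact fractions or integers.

d=228 v_max=12 a_max=3/2

final state: t=27, x=228, v=0 → d = 228
a_max = (3−0)/(2−0) = 3/2
max v = 12 over t∈[8,19] → v_max = 12
check: 12·(8+11) = 228 ✓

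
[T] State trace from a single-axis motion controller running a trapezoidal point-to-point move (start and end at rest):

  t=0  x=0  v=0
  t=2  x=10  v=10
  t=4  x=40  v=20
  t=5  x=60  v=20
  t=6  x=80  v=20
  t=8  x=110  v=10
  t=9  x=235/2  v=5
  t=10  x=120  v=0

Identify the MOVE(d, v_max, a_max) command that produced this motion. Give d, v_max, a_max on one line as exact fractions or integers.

final state: t=10, x=120, v=0 → d = 120
a_max = (10−0)/(2−0) = 5
max v = 20 over t∈[4,6] → v_max = 20
check: 20·(4+2) = 120 ✓

d=120 v_max=20 a_max=5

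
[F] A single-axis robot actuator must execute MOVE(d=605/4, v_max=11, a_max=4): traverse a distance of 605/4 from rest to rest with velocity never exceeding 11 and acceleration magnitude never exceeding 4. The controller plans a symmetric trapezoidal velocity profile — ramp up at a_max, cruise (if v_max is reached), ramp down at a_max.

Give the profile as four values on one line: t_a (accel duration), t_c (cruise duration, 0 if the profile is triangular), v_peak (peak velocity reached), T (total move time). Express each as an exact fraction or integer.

t_a=11/4 t_c=11 v_peak=11 T=33/2

vₘ²/aₘ = 11²/4 = 121/4
605/4 ≥ 121/4 so v_max reached
t_a = 11/4; v_peak = 11
d_cruise = 605/4 − 121/4 = 121; t_c = 121/11 = 11
T = 2·11/4 + 11 = 33/2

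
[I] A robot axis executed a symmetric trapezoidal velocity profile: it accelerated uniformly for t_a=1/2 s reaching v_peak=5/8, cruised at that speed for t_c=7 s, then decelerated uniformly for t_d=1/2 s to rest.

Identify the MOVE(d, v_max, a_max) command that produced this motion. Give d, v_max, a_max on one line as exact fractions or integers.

a_max = (5/8)/(1/2) = 5/4
d_a = ½·5/8·1/2 = 5/32; d_c = 5/8·7 = 35/8
d = 2·5/32 + 35/8 = 75/16
t_c = 7 > 0 → v_max = v_peak = 5/8

d=75/16 v_max=5/8 a_max=5/4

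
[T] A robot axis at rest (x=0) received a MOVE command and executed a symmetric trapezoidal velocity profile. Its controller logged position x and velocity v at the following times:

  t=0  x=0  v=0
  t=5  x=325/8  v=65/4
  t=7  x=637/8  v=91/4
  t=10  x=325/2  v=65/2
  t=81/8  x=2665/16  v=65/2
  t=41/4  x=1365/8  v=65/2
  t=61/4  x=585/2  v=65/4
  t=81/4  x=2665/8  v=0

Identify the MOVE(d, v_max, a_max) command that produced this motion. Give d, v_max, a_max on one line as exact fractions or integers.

d=2665/8 v_max=65/2 a_max=13/4

final state: t=81/4, x=2665/8, v=0 → d = 2665/8
a_max = (65/4−0)/(5−0) = 13/4
max v = 65/2 over t∈[10,41/4] → v_max = 65/2
check: 65/2·(10+1/4) = 2665/8 ✓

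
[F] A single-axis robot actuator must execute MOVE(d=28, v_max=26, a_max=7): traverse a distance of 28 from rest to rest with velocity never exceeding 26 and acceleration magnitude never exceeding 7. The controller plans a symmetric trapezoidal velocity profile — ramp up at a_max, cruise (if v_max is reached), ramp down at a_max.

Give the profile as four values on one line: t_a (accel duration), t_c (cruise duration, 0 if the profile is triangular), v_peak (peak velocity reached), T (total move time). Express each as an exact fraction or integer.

t_a=2 t_c=0 v_peak=14 T=4

v_max²/a_max = 26²/7 = 676/7
28 < 676/7 → triangular
v_peak = √(28·7) = √196 = 14
t_a = 14/7 = 2; t_c = 0
T = 2·2 = 4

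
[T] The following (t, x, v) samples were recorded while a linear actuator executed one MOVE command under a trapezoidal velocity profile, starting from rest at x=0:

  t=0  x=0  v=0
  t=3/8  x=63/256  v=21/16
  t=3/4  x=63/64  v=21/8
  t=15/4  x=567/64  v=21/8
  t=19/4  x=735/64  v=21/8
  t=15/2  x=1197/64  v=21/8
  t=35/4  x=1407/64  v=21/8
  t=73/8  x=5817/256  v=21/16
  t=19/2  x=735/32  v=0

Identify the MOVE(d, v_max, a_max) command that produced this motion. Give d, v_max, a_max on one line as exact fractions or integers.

d=735/32 v_max=21/8 a_max=7/2

final state: t=19/2, x=735/32, v=0 → d = 735/32
a_max = (21/16−0)/(3/8−0) = 7/2
max v = 21/8 over t∈[3/4,35/4] → v_max = 21/8
check: 21/8·(3/4+8) = 735/32 ✓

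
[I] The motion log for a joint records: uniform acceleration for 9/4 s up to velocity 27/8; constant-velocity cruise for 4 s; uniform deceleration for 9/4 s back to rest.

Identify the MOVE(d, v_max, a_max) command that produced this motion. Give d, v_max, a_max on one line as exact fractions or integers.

a_max = (27/8)/(9/4) = 3/2
d_a = ½·27/8·9/4 = 243/64; d_c = 27/8·4 = 27/2
d = 2·243/64 + 27/2 = 675/32
t_c = 4 > 0 so v_max = 27/8

d=675/32 v_max=27/8 a_max=3/2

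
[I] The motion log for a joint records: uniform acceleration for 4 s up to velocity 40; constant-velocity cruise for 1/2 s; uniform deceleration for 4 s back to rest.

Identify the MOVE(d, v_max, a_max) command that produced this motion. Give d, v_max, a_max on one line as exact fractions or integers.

a_max = 40/4 = 10
d_a = ½·40·4 = 80; d_c = 40·1/2 = 20
d = 2·80 + 20 = 180
t_c = 1/2 > 0 → v_max = v_peak = 40

d=180 v_max=40 a_max=10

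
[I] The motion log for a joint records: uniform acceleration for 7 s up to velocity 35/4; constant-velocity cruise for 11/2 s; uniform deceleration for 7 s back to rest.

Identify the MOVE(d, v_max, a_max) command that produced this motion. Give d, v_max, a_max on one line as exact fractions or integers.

d=875/8 v_max=35/4 a_max=5/4

a_max = (35/4)/7 = 5/4
d_a = ½·35/4·7 = 245/8; d_c = 35/4·11/2 = 385/8
d = 2·245/8 + 385/8 = 875/8
t_c = 11/2 > 0 ⇒ limit active, v_max = 35/4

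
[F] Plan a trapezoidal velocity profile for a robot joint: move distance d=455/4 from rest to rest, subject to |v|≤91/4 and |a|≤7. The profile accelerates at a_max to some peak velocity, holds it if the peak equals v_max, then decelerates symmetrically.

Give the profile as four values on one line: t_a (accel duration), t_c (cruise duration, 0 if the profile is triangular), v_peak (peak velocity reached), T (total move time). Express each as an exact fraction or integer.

vₘ²/aₘ = (91/4)²/7 = 1183/16
455/4 ≥ 1183/16 ⇒ cruise phase
t_a = (91/4)/7 = 13/4; v_peak = 91/4
d_cruise = 455/4 − 1183/16 = 637/16; t_c = (637/16)/(91/4) = 7/4
T = 2·13/4 + 7/4 = 33/4

t_a=13/4 t_c=7/4 v_peak=91/4 T=33/4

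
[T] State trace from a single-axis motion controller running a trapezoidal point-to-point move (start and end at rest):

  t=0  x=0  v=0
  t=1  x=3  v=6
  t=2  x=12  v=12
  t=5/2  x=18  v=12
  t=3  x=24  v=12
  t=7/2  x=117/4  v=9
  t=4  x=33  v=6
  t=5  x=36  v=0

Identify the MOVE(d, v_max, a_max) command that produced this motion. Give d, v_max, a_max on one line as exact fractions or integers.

final state: t=5, x=36, v=0 → d = 36
a_max = (6−0)/(1−0) = 6
max v = 12 over t∈[2,3] → v_max = 12
check: 12·(2+1) = 36 ✓

d=36 v_max=12 a_max=6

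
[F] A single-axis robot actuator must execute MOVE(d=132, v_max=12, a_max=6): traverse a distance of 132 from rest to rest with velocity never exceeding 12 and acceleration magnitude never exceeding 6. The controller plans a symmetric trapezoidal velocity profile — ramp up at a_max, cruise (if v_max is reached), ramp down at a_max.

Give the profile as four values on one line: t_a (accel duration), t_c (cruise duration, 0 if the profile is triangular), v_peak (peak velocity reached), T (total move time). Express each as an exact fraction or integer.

(v_max)²/a_max = 12²/6 = 24
132 ≥ 24 so v_max reached
t_a = 12/6 = 2; v_peak = 12
d_cruise = 132 − 24 = 108; t_c = 108/12 = 9
T = 2·2 + 9 = 13

t_a=2 t_c=9 v_peak=12 T=13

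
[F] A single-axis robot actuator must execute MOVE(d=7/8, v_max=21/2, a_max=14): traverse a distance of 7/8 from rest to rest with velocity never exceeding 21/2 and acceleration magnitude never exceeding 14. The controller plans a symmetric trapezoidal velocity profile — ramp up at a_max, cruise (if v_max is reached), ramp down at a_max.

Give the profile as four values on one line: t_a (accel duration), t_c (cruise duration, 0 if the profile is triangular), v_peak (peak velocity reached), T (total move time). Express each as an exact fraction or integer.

(v_max)²/a_max = (21/2)²/14 = 63/8
7/8 < 63/8 so t_c = 0
v_peak = √(7/8·14) = √(49/4) = 7/2
t_a = (7/2)/14 = 1/4; t_c = 0
T = 2·1/4 = 1/2

t_a=1/4 t_c=0 v_peak=7/2 T=1/2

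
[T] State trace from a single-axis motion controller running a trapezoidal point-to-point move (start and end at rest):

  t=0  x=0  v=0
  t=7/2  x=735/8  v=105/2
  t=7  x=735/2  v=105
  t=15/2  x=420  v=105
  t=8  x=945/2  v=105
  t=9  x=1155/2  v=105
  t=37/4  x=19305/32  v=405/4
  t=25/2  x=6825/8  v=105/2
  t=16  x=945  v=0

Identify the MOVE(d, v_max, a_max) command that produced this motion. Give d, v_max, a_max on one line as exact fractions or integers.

final state: t=16, x=945, v=0 → d = 945
a_max = (105/2−0)/(7/2−0) = 15
max v = 105 over t∈[7,9] → v_max = 105
check: 105·(7+2) = 945 ✓

d=945 v_max=105 a_max=15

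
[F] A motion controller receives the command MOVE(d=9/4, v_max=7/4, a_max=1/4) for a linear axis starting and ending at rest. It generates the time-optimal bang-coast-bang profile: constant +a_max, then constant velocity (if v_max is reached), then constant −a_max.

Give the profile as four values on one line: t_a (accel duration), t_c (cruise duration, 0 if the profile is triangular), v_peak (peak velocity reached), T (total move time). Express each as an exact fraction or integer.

t_a=3 t_c=0 v_peak=3/4 T=6

vₘ²/aₘ = (7/4)²/(1/4) = 49/4
9/4 < 49/4 so t_c = 0
v_peak = √(9/4·1/4) = √(9/16) = 3/4
t_a = (3/4)/(1/4) = 3; t_c = 0
T = 2·3 = 6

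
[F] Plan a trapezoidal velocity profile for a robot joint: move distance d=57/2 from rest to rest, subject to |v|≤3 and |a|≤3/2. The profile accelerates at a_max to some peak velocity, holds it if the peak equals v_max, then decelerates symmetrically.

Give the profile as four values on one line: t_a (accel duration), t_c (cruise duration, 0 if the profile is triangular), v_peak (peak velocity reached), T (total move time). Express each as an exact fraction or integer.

(v_max)²/a_max = 3²/(3/2) = 6
57/2 ≥ 6 → trapezoidal
t_a = 3/(3/2) = 2; v_peak = 3
d_cruise = 57/2 − 6 = 45/2; t_c = (45/2)/3 = 15/2
T = 2·2 + 15/2 = 23/2

t_a=2 t_c=15/2 v_peak=3 T=23/2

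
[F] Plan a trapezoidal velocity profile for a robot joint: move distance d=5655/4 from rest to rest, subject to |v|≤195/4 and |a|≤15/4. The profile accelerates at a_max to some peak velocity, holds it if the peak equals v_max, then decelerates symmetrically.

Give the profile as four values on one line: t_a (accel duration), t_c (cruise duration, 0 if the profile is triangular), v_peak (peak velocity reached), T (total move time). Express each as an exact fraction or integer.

t_a=13 t_c=16 v_peak=195/4 T=42

(v_max)²/a_max = (195/4)²/(15/4) = 2535/4
5655/4 ≥ 2535/4 ⇒ cruise phase
t_a = (195/4)/(15/4) = 13; v_peak = 195/4
d_cruise = 5655/4 − 2535/4 = 780; t_c = 780/(195/4) = 16
T = 2·13 + 16 = 42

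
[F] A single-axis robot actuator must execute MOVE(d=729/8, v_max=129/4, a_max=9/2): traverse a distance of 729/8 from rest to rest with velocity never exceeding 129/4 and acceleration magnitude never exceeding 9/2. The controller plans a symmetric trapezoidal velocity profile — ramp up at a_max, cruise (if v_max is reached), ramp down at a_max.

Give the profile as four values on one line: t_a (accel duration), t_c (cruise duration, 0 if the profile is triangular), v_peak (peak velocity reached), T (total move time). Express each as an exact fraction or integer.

t_a=9/2 t_c=0 v_peak=81/4 T=9

v_max²/a_max = (129/4)²/(9/2) = 1849/8
729/8 < 1849/8 ⇒ no cruise
v_peak = √(729/8·9/2) = √(6561/16) = 81/4
t_a = (81/4)/(9/2) = 9/2; t_c = 0
T = 2·9/2 = 9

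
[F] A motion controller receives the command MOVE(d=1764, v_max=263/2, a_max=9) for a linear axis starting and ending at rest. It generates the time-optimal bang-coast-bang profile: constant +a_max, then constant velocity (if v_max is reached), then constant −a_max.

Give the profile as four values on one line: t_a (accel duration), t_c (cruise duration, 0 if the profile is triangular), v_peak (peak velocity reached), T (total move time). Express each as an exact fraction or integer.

t_a=14 t_c=0 v_peak=126 T=28

(v_max)²/a_max = (263/2)²/9 = 69169/36
1764 < 69169/36 so t_c = 0
v_peak = √(1764·9) = √15876 = 126
t_a = 126/9 = 14; t_c = 0
T = 2·14 = 28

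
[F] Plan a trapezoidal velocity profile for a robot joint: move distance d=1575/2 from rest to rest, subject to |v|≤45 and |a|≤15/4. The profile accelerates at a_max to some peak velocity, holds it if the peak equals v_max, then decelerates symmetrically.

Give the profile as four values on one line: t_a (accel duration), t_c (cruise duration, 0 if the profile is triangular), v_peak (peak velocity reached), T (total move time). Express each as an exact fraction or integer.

v_max²/a_max = 45²/(15/4) = 540
1575/2 ≥ 540 ⇒ cruise phase
t_a = 45/(15/4) = 12; v_peak = 45
d_cruise = 1575/2 − 540 = 495/2; t_c = (495/2)/45 = 11/2
T = 2·12 + 11/2 = 59/2

t_a=12 t_c=11/2 v_peak=45 T=59/2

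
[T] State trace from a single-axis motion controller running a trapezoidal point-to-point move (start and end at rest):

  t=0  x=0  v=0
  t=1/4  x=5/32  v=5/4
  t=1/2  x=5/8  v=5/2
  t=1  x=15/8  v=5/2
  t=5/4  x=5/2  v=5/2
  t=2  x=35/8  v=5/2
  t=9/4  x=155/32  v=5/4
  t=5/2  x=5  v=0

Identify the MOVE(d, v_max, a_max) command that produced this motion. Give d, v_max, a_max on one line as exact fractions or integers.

final state: t=5/2, x=5, v=0 → d = 5
a_max = (5/4−0)/(1/4−0) = 5
max v = 5/2 over t∈[1/2,2] → v_max = 5/2
check: 5/2·(1/2+3/2) = 5 ✓

d=5 v_max=5/2 a_max=5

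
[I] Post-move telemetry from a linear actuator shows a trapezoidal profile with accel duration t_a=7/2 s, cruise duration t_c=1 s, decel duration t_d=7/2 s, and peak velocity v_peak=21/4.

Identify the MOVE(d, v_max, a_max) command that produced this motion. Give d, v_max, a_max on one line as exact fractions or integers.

d=189/8 v_max=21/4 a_max=3/2

a_max = (21/4)/(7/2) = 3/2
d_a = ½·21/4·7/2 = 147/16; d_c = 21/4·1 = 21/4
d = 2·147/16 + 21/4 = 189/8
t_c = 1 > 0 → v_max = v_peak = 21/4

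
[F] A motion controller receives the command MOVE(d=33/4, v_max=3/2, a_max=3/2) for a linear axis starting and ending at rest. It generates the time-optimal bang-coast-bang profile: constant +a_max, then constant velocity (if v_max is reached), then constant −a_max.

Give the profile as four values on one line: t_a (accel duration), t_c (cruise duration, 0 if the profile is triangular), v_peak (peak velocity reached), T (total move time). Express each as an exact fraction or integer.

t_a=1 t_c=9/2 v_peak=3/2 T=13/2

v_max²/a_max = (3/2)²/(3/2) = 3/2
33/4 ≥ 3/2 → trapezoidal
t_a = (3/2)/(3/2) = 1; v_peak = 3/2
d_cruise = 33/4 − 3/2 = 27/4; t_c = (27/4)/(3/2) = 9/2
T = 2·1 + 9/2 = 13/2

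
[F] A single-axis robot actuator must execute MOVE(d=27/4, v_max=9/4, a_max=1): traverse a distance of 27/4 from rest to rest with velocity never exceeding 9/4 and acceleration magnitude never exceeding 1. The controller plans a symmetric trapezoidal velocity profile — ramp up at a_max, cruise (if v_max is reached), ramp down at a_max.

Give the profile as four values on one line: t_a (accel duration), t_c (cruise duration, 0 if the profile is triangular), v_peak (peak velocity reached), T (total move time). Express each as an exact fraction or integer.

t_a=9/4 t_c=3/4 v_peak=9/4 T=21/4

(v_max)²/a_max = (9/4)²/1 = 81/16
27/4 ≥ 81/16 → trapezoidal
t_a = (9/4)/1 = 9/4; v_peak = 9/4
d_cruise = 27/4 − 81/16 = 27/16; t_c = (27/16)/(9/4) = 3/4
T = 2·9/4 + 3/4 = 21/4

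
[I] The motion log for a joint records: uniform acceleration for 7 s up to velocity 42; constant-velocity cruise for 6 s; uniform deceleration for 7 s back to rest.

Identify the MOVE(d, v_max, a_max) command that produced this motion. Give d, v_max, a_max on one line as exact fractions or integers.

d=546 v_max=42 a_max=6

a_max = 42/7 = 6
d_a = ½·42·7 = 147; d_c = 42·6 = 252
d = 2·147 + 252 = 546
t_c = 6 > 0 ⇒ limit active, v_max = 42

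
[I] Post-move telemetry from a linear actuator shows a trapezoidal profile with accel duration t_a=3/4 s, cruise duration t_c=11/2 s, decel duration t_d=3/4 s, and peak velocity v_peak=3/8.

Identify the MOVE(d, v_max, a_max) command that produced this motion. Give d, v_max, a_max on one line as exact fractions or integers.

d=75/32 v_max=3/8 a_max=1/2

a_max = (3/8)/(3/4) = 1/2
d_a = ½·3/8·3/4 = 9/64; d_c = 3/8·11/2 = 33/16
d = 2·9/64 + 33/16 = 75/32
t_c = 11/2 > 0 ⇒ limit active, v_max = 3/8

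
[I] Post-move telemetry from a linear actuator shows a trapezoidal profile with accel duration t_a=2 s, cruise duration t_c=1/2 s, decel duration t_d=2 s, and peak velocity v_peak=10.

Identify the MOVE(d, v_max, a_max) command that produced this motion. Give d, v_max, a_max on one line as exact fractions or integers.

d=25 v_max=10 a_max=5

a_max = 10/2 = 5
d_a = ½·10·2 = 10; d_c = 10·1/2 = 5
d = 2·10 + 5 = 25
t_c = 1/2 > 0 → v_max = v_peak = 10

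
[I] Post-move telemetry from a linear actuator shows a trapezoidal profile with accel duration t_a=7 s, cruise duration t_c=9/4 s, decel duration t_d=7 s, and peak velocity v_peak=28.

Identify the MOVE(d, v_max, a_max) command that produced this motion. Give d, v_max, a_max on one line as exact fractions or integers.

d=259 v_max=28 a_max=4

a_max = 28/7 = 4
d_a = ½·28·7 = 98; d_c = 28·9/4 = 63
d = 2·98 + 63 = 259
t_c = 9/4 > 0 ⇒ limit active, v_max = 28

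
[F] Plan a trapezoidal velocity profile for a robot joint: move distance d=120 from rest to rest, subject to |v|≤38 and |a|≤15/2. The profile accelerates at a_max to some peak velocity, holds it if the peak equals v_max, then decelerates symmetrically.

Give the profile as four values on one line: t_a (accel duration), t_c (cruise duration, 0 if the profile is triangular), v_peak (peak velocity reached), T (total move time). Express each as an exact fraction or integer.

t_a=4 t_c=0 v_peak=30 T=8

v_max²/a_max = 38²/(15/2) = 2888/15
120 < 2888/15 → triangular
v_peak = √(120·15/2) = √900 = 30
t_a = 30/(15/2) = 4; t_c = 0
T = 2·4 = 8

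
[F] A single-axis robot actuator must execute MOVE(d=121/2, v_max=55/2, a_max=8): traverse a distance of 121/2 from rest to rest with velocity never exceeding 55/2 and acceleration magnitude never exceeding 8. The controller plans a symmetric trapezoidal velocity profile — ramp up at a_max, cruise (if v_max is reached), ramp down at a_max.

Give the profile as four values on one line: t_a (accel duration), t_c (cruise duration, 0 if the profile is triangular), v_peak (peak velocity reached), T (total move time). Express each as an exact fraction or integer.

v_max²/a_max = (55/2)²/8 = 3025/32
121/2 < 3025/32 ⇒ no cruise
v_peak = √(121/2·8) = √484 = 22
t_a = 22/8 = 11/4; t_c = 0
T = 2·11/4 = 11/2

t_a=11/4 t_c=0 v_peak=22 T=11/2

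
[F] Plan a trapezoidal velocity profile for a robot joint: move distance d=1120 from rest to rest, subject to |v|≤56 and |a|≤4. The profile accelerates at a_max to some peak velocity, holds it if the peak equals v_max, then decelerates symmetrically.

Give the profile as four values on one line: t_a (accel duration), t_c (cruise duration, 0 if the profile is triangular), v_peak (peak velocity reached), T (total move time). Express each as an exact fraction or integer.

t_a=14 t_c=6 v_peak=56 T=34

v_max²/a_max = 56²/4 = 784
1120 ≥ 784 so v_max reached
t_a = 56/4 = 14; v_peak = 56
d_cruise = 1120 − 784 = 336; t_c = 336/56 = 6
T = 2·14 + 6 = 34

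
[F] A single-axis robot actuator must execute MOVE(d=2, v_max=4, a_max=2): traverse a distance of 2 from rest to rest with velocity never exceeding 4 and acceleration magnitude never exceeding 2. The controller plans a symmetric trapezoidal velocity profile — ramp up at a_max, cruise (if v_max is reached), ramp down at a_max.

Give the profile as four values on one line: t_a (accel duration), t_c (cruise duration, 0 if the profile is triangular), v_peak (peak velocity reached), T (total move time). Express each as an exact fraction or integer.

t_a=1 t_c=0 v_peak=2 T=2

vₘ²/aₘ = 4²/2 = 8
2 < 8 → triangular
v_peak = √(2·2) = √4 = 2
t_a = 2/2 = 1; t_c = 0
T = 2·1 = 2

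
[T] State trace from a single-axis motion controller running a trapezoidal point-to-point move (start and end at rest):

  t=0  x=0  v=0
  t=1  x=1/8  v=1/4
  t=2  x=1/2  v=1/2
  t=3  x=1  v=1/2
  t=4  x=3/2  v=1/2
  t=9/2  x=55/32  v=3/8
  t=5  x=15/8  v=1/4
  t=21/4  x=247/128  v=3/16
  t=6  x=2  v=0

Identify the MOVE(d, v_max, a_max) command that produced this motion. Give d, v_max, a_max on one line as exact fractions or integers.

d=2 v_max=1/2 a_max=1/4

final state: t=6, x=2, v=0 → d = 2
a_max = (1/4−0)/(1−0) = 1/4
max v = 1/2 over t∈[2,4] → v_max = 1/2
check: 1/2·(2+2) = 2 ✓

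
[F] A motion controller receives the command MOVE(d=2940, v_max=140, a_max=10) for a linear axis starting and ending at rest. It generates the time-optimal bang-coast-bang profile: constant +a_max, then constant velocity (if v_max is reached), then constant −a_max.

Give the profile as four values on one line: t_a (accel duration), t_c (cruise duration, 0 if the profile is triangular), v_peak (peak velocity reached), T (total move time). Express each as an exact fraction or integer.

t_a=14 t_c=7 v_peak=140 T=35

v_max²/a_max = 140²/10 = 1960
2940 ≥ 1960 → trapezoidal
t_a = 140/10 = 14; v_peak = 140
d_cruise = 2940 − 1960 = 980; t_c = 980/140 = 7
T = 2·14 + 7 = 35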